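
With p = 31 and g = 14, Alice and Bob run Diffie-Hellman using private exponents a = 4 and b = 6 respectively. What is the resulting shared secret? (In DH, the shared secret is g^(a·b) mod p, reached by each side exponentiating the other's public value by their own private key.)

4

Bob sends B = g^b mod p = 14^6 mod 31.
14^1 ≡ 14 (mod 31)
14^2 = (14^1)^2 ≡ 14^2 = 196 ≡ 10 (mod 31)
14^4 = (14^2)^2 ≡ 10^2 = 100 ≡ 7 (mod 31)
14^6 = 14^4 · 14^2 ≡ 7 · 10 ≡ 8 (mod 31).
So B = 8. Alice then computes K = B^a mod p = 8^4 mod 31.
8^1 ≡ 8 (mod 31)
8^2 = (8^1)^2 ≡ 8^2 = 64 ≡ 2 (mod 31)
8^4 = (8^2)^2 ≡ 2^2 = 4 ≡ 4 (mod 31)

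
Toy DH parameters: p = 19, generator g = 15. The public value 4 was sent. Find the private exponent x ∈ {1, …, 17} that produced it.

10

Try successive powers of 15 modulo 19:
15^1 ≡ 15
15^2 ≡ 16
15^3 ≡ 12
15^4 ≡ 9
15^5 ≡ 2
15^6 ≡ 11
15^7 ≡ 13
15^8 ≡ 5
15^9 ≡ 18
15^10 ≡ 4
Found: x = 10.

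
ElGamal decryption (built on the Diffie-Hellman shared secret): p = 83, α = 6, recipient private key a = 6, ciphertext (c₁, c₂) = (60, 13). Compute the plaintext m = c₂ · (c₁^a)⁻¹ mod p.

67

Shared mask s = c₁^a mod p = 60^6 mod 83.
60^1 ≡ 60 (mod 83)
60^2 = (60^1)^2 ≡ 60^2 = 3600 ≡ 31 (mod 83)
60^4 = (60^2)^2 ≡ 31^2 = 961 ≡ 48 (mod 83)
60^6 = 60^4 · 60^2 ≡ 48 · 31 ≡ 77 (mod 83).
So s = 77; s⁻¹ ≡ 69 (mod 83).
m = c₂ · s⁻¹ mod 83 = 13 · 69 mod 83 = 67.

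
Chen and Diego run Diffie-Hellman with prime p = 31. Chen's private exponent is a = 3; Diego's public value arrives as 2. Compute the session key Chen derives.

8

Shared key K = 2^3 mod 31.
2^1 ≡ 2 (mod 31)
2^2 = (2^1)^2 ≡ 2^2 = 4 ≡ 4 (mod 31)
2^3 = 2^2 · 2^1 ≡ 4 · 2 ≡ 8 (mod 31).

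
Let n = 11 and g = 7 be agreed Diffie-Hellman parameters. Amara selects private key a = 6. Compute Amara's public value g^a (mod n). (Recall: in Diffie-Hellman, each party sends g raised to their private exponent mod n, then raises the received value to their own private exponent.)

4

Public value = 7^6 (mod 11).
7^1 ≡ 7 (mod 11)
7^2 = (7^1)^2 ≡ 7^2 = 49 ≡ 5 (mod 11)
7^4 = (7^2)^2 ≡ 5^2 = 25 ≡ 3 (mod 11)
7^6 = 7^4 · 7^2 ≡ 3 · 5 ≡ 4 (mod 11).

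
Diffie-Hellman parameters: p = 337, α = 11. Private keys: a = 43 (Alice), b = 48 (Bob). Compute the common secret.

64

Bob sends B = α^b mod p = 11^48 mod 337.
11^1 ≡ 11 (mod 337)
11^2 = (11^1)^2 ≡ 11^2 = 121 ≡ 121 (mod 337)
11^4 = (11^2)^2 ≡ 121^2 = 14641 ≡ 150 (mod 337)
11^8 = (11^4)^2 ≡ 150^2 = 22500 ≡ 258 (mod 337)
11^16 = (11^8)^2 ≡ 258^2 = 66564 ≡ 175 (mod 337)
11^32 = (11^16)^2 ≡ 175^2 = 30625 ≡ 295 (mod 337)
11^48 = 11^32 · 11^16 ≡ 295 · 175 ≡ 64 (mod 337).
So B = 64. Alice then computes K = B^a mod p = 64^43 mod 337.
64^1 ≡ 64 (mod 337)
64^2 = (64^1)^2 ≡ 64^2 = 4096 ≡ 52 (mod 337)
64^4 = (64^2)^2 ≡ 52^2 = 2704 ≡ 8 (mod 337)
64^8 = (64^4)^2 ≡ 8^2 = 64 ≡ 64 (mod 337)
64^16 = (64^8)^2 ≡ 64^2 = 4096 ≡ 52 (mod 337)
64^32 = (64^16)^2 ≡ 52^2 = 2704 ≡ 8 (mod 337)
64^43 = 64^32 · 64^8 · 64^2 · 64^1 ≡ 8 · 64 · 52 · 64 ≡ 64 (mod 337).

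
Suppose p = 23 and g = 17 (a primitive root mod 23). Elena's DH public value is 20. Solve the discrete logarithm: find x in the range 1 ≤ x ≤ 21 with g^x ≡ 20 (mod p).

7

Try successive powers of 17 modulo 23:
17^1 ≡ 17
17^2 ≡ 13
17^3 ≡ 14
17^4 ≡ 8
17^5 ≡ 21
17^6 ≡ 12
17^7 ≡ 20
Found: x = 7.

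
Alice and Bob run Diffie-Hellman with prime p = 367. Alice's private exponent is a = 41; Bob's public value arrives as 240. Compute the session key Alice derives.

169

Shared key K = 240^41 mod 367.
240^1 ≡ 240 (mod 367)
240^2 = (240^1)^2 ≡ 240^2 = 57600 ≡ 348 (mod 367)
240^4 = (240^2)^2 ≡ 348^2 = 121104 ≡ 361 (mod 367)
240^8 = (240^4)^2 ≡ 361^2 = 130321 ≡ 36 (mod 367)
240^16 = (240^8)^2 ≡ 36^2 = 1296 ≡ 195 (mod 367)
240^32 = (240^16)^2 ≡ 195^2 = 38025 ≡ 224 (mod 367)
240^41 = 240^32 · 240^8 · 240^1 ≡ 224 · 36 · 240 ≡ 169 (mod 367).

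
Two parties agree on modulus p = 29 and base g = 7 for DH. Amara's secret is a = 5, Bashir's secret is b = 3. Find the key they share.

7

Amara sends A = g^a mod p = 7^5 mod 29.
7^1 ≡ 7 (mod 29)
7^2 = (7^1)^2 ≡ 7^2 = 49 ≡ 20 (mod 29)
7^4 = (7^2)^2 ≡ 20^2 = 400 ≡ 23 (mod 29)
7^5 = 7^4 · 7^1 ≡ 23 · 7 ≡ 16 (mod 29).
So A = 16. Bashir then computes K = A^b mod p = 16^3 mod 29.
16^1 ≡ 16 (mod 29)
16^2 = (16^1)^2 ≡ 16^2 = 256 ≡ 24 (mod 29)
16^3 = 16^2 · 16^1 ≡ 24 · 16 ≡ 7 (mod 29).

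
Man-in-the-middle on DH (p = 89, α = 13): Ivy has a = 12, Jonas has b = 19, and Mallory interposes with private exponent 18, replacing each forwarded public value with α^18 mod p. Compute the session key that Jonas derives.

Jonas receives Mallory's public value M = 13^18 mod 89 instead of the honest one.
13^1 ≡ 13 (mod 89)
13^2 = (13^1)^2 ≡ 13^2 = 169 ≡ 80 (mod 89)
13^4 = (13^2)^2 ≡ 80^2 = 6400 ≡ 81 (mod 89)
13^8 = (13^4)^2 ≡ 81^2 = 6561 ≡ 64 (mod 89)
13^16 = (13^8)^2 ≡ 64^2 = 4096 ≡ 2 (mod 89)
13^18 = 13^16 · 13^2 ≡ 2 · 80 ≡ 71 (mod 89).
So M = 71. Jonas computes K = M^19 mod 89.
71^1 ≡ 71 (mod 89)
71^2 = (71^1)^2 ≡ 71^2 = 5041 ≡ 57 (mod 89)
71^4 = (71^2)^2 ≡ 57^2 = 3249 ≡ 45 (mod 89)
71^8 = (71^4)^2 ≡ 45^2 = 2025 ≡ 67 (mod 89)
71^16 = (71^8)^2 ≡ 67^2 = 4489 ≡ 39 (mod 89)
71^19 = 71^16 · 71^2 · 71^1 ≡ 39 · 57 · 71 ≡ 36 (mod 89).

36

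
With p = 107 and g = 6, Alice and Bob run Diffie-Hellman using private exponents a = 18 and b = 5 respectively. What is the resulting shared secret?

Bob sends B = g^b mod p = 6^5 mod 107.
6^1 ≡ 6 (mod 107)
6^2 = (6^1)^2 ≡ 6^2 = 36 ≡ 36 (mod 107)
6^4 = (6^2)^2 ≡ 36^2 = 1296 ≡ 12 (mod 107)
6^5 = 6^4 · 6^1 ≡ 12 · 6 ≡ 72 (mod 107).
So B = 72. Alice then computes K = B^a mod p = 72^18 mod 107.
72^1 ≡ 72 (mod 107)
72^2 = (72^1)^2 ≡ 72^2 = 5184 ≡ 48 (mod 107)
72^4 = (72^2)^2 ≡ 48^2 = 2304 ≡ 57 (mod 107)
72^8 = (72^4)^2 ≡ 57^2 = 3249 ≡ 39 (mod 107)
72^16 = (72^8)^2 ≡ 39^2 = 1521 ≡ 23 (mod 107)
72^18 = 72^16 · 72^2 ≡ 23 · 48 ≡ 34 (mod 107).

34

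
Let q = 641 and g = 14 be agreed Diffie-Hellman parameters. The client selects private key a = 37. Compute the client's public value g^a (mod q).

592

Public value = 14^37 (mod 641).
14^1 ≡ 14 (mod 641)
14^2 = (14^1)^2 ≡ 14^2 = 196 ≡ 196 (mod 641)
14^4 = (14^2)^2 ≡ 196^2 = 38416 ≡ 597 (mod 641)
14^8 = (14^4)^2 ≡ 597^2 = 356409 ≡ 13 (mod 641)
14^16 = (14^8)^2 ≡ 13^2 = 169 ≡ 169 (mod 641)
14^32 = (14^16)^2 ≡ 169^2 = 28561 ≡ 357 (mod 641)
14^37 = 14^32 · 14^4 · 14^1 ≡ 357 · 597 · 14 ≡ 592 (mod 641).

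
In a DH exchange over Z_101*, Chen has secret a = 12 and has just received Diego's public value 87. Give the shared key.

Shared key K = 87^12 mod 101.
87^1 ≡ 87 (mod 101)
87^2 = (87^1)^2 ≡ 87^2 = 7569 ≡ 95 (mod 101)
87^4 = (87^2)^2 ≡ 95^2 = 9025 ≡ 36 (mod 101)
87^8 = (87^4)^2 ≡ 36^2 = 1296 ≡ 84 (mod 101)
87^12 = 87^8 · 87^4 ≡ 84 · 36 ≡ 95 (mod 101).

95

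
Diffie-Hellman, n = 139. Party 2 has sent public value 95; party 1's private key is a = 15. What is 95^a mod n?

87

Shared key K = 95^15 mod 139.
95^1 ≡ 95 (mod 139)
95^2 = (95^1)^2 ≡ 95^2 = 9025 ≡ 129 (mod 139)
95^4 = (95^2)^2 ≡ 129^2 = 16641 ≡ 100 (mod 139)
95^8 = (95^4)^2 ≡ 100^2 = 10000 ≡ 131 (mod 139)
95^15 = 95^8 · 95^4 · 95^2 · 95^1 ≡ 131 · 100 · 129 · 95 ≡ 87 (mod 139).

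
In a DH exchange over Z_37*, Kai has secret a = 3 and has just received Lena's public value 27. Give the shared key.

36

Shared key K = 27^3 mod 37.
27^1 ≡ 27 (mod 37)
27^2 = (27^1)^2 ≡ 27^2 = 729 ≡ 26 (mod 37)
27^3 = 27^2 · 27^1 ≡ 26 · 27 ≡ 36 (mod 37).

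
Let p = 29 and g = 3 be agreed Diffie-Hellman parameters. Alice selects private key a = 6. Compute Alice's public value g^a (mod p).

Public value = 3^6 (mod 29).
3^1 ≡ 3 (mod 29)
3^2 = (3^1)^2 ≡ 3^2 = 9 ≡ 9 (mod 29)
3^4 = (3^2)^2 ≡ 9^2 = 81 ≡ 23 (mod 29)
3^6 = 3^4 · 3^2 ≡ 23 · 9 ≡ 4 (mod 29).

4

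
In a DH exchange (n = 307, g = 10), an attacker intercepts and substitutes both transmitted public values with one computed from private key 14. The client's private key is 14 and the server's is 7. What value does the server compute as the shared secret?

122

The server receives an attacker's public value M = 10^14 mod 307 instead of the honest one.
10^1 ≡ 10 (mod 307)
10^2 = (10^1)^2 ≡ 10^2 = 100 ≡ 100 (mod 307)
10^4 = (10^2)^2 ≡ 100^2 = 10000 ≡ 176 (mod 307)
10^8 = (10^4)^2 ≡ 176^2 = 30976 ≡ 276 (mod 307)
10^14 = 10^8 · 10^4 · 10^2 ≡ 276 · 176 · 100 ≡ 246 (mod 307).
So M = 246. The server computes K = M^7 mod 307.
246^1 ≡ 246 (mod 307)
246^2 = (246^1)^2 ≡ 246^2 = 60516 ≡ 37 (mod 307)
246^4 = (246^2)^2 ≡ 37^2 = 1369 ≡ 141 (mod 307)
246^7 = 246^4 · 246^2 · 246^1 ≡ 141 · 37 · 246 ≡ 122 (mod 307).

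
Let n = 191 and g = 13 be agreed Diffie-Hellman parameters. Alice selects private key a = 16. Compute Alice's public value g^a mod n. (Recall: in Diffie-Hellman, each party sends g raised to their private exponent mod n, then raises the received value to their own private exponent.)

78

Public value = 13^16 mod 191.
13^1 ≡ 13 (mod 191)
13^2 = (13^1)^2 ≡ 13^2 = 169 ≡ 169 (mod 191)
13^4 = (13^2)^2 ≡ 169^2 = 28561 ≡ 102 (mod 191)
13^8 = (13^4)^2 ≡ 102^2 = 10404 ≡ 90 (mod 191)
13^16 = (13^8)^2 ≡ 90^2 = 8100 ≡ 78 (mod 191)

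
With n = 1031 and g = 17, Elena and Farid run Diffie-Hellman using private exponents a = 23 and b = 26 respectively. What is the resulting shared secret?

589

Elena sends A = g^a mod n = 17^23 mod 1031.
17^1 ≡ 17 (mod 1031)
17^2 = (17^1)^2 ≡ 17^2 = 289 ≡ 289 (mod 1031)
17^4 = (17^2)^2 ≡ 289^2 = 83521 ≡ 10 (mod 1031)
17^8 = (17^4)^2 ≡ 10^2 = 100 ≡ 100 (mod 1031)
17^16 = (17^8)^2 ≡ 100^2 = 10000 ≡ 721 (mod 1031)
17^23 = 17^16 · 17^4 · 17^2 · 17^1 ≡ 721 · 10 · 289 · 17 ≡ 663 (mod 1031).
So A = 663. Farid then computes K = A^b mod n = 663^26 mod 1031.
663^1 ≡ 663 (mod 1031)
663^2 = (663^1)^2 ≡ 663^2 = 439569 ≡ 363 (mod 1031)
663^4 = (663^2)^2 ≡ 363^2 = 131769 ≡ 832 (mod 1031)
663^8 = (663^4)^2 ≡ 832^2 = 692224 ≡ 423 (mod 1031)
663^16 = (663^8)^2 ≡ 423^2 = 178929 ≡ 566 (mod 1031)
663^26 = 663^16 · 663^8 · 663^2 ≡ 566 · 423 · 363 ≡ 589 (mod 1031).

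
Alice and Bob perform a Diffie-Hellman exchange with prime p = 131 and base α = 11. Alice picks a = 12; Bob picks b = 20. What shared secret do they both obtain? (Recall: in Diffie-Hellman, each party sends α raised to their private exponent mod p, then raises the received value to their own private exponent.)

80

Bob sends B = α^b mod p = 11^20 mod 131.
11^1 ≡ 11 (mod 131)
11^2 = (11^1)^2 ≡ 11^2 = 121 ≡ 121 (mod 131)
11^4 = (11^2)^2 ≡ 121^2 = 14641 ≡ 100 (mod 131)
11^8 = (11^4)^2 ≡ 100^2 = 10000 ≡ 44 (mod 131)
11^16 = (11^8)^2 ≡ 44^2 = 1936 ≡ 102 (mod 131)
11^20 = 11^16 · 11^4 ≡ 102 · 100 ≡ 113 (mod 131).
So B = 113. Alice then computes K = B^a mod p = 113^12 mod 131.
113^1 ≡ 113 (mod 131)
113^2 = (113^1)^2 ≡ 113^2 = 12769 ≡ 62 (mod 131)
113^4 = (113^2)^2 ≡ 62^2 = 3844 ≡ 45 (mod 131)
113^8 = (113^4)^2 ≡ 45^2 = 2025 ≡ 60 (mod 131)
113^12 = 113^8 · 113^4 ≡ 60 · 45 ≡ 80 (mod 131).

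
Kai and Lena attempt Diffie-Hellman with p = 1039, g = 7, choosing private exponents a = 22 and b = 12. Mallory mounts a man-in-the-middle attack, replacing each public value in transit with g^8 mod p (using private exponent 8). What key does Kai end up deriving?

226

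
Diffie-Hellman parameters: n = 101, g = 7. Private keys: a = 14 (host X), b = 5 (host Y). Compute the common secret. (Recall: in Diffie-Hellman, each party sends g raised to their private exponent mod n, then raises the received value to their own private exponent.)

17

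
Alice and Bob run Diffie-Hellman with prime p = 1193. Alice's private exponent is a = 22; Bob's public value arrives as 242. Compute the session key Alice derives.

84

Shared key K = 242^22 mod 1193.
242^1 ≡ 242 (mod 1193)
242^2 = (242^1)^2 ≡ 242^2 = 58564 ≡ 107 (mod 1193)
242^4 = (242^2)^2 ≡ 107^2 = 11449 ≡ 712 (mod 1193)
242^8 = (242^4)^2 ≡ 712^2 = 506944 ≡ 1112 (mod 1193)
242^16 = (242^8)^2 ≡ 1112^2 = 1236544 ≡ 596 (mod 1193)
242^22 = 242^16 · 242^4 · 242^2 ≡ 596 · 712 · 107 ≡ 84 (mod 1193).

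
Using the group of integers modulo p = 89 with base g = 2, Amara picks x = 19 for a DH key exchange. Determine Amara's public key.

78

Public value = 2^{19} \pmod{89}.
2^1 ≡ 2 (mod 89)
2^2 = (2^1)^2 ≡ 2^2 = 4 ≡ 4 (mod 89)
2^4 = (2^2)^2 ≡ 4^2 = 16 ≡ 16 (mod 89)
2^8 = (2^4)^2 ≡ 16^2 = 256 ≡ 78 (mod 89)
2^16 = (2^8)^2 ≡ 78^2 = 6084 ≡ 32 (mod 89)
2^19 = 2^16 · 2^2 · 2^1 ≡ 32 · 4 · 2 ≡ 78 (mod 89).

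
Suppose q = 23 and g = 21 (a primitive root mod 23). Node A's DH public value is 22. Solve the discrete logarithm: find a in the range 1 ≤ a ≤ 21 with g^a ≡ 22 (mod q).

11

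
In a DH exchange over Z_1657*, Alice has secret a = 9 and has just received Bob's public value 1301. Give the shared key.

Shared key K = 1301^9 mod 1657.
1301^1 ≡ 1301 (mod 1657)
1301^2 = (1301^1)^2 ≡ 1301^2 = 1692601 ≡ 804 (mod 1657)
1301^4 = (1301^2)^2 ≡ 804^2 = 646416 ≡ 186 (mod 1657)
1301^8 = (1301^4)^2 ≡ 186^2 = 34596 ≡ 1456 (mod 1657)
1301^9 = 1301^8 · 1301^1 ≡ 1456 · 1301 ≡ 305 (mod 1657).

305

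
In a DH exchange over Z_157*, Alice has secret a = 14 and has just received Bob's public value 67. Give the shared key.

Shared key K = 67^14 mod 157.
67^1 ≡ 67 (mod 157)
67^2 = (67^1)^2 ≡ 67^2 = 4489 ≡ 93 (mod 157)
67^4 = (67^2)^2 ≡ 93^2 = 8649 ≡ 14 (mod 157)
67^8 = (67^4)^2 ≡ 14^2 = 196 ≡ 39 (mod 157)
67^14 = 67^8 · 67^4 · 67^2 ≡ 39 · 14 · 93 ≡ 67 (mod 157).

67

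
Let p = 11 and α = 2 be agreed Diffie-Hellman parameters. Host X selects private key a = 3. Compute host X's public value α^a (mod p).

8

Public value = 2^3 (mod 11).
2^1 ≡ 2 (mod 11)
2^2 = (2^1)^2 ≡ 2^2 = 4 ≡ 4 (mod 11)
2^3 = 2^2 · 2^1 ≡ 4 · 2 ≡ 8 (mod 11).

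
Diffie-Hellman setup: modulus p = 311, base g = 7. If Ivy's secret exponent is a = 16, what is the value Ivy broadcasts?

Public value = 7^{16} \pmod{311}.
7^1 ≡ 7 (mod 311)
7^2 = (7^1)^2 ≡ 7^2 = 49 ≡ 49 (mod 311)
7^4 = (7^2)^2 ≡ 49^2 = 2401 ≡ 224 (mod 311)
7^8 = (7^4)^2 ≡ 224^2 = 50176 ≡ 105 (mod 311)
7^16 = (7^8)^2 ≡ 105^2 = 11025 ≡ 140 (mod 311)

140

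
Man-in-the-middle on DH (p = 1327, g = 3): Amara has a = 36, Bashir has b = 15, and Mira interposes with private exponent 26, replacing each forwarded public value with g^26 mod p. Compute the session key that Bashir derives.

317

Bashir receives Mira's public value M = 3^26 mod 1327 instead of the honest one.
3^1 ≡ 3 (mod 1327)
3^2 = (3^1)^2 ≡ 3^2 = 9 ≡ 9 (mod 1327)
3^4 = (3^2)^2 ≡ 9^2 = 81 ≡ 81 (mod 1327)
3^8 = (3^4)^2 ≡ 81^2 = 6561 ≡ 1253 (mod 1327)
3^16 = (3^8)^2 ≡ 1253^2 = 1570009 ≡ 168 (mod 1327)
3^26 = 3^16 · 3^8 · 3^2 ≡ 168 · 1253 · 9 ≡ 907 (mod 1327).
So M = 907. Bashir computes K = M^15 mod 1327.
907^1 ≡ 907 (mod 1327)
907^2 = (907^1)^2 ≡ 907^2 = 822649 ≡ 1236 (mod 1327)
907^4 = (907^2)^2 ≡ 1236^2 = 1527696 ≡ 319 (mod 1327)
907^8 = (907^4)^2 ≡ 319^2 = 101761 ≡ 909 (mod 1327)
907^15 = 907^8 · 907^4 · 907^2 · 907^1 ≡ 909 · 319 · 1236 · 907 ≡ 317 (mod 1327).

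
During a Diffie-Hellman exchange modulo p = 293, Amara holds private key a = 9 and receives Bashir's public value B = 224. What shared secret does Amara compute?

184

Shared key K = 224^9 mod 293.
224^1 ≡ 224 (mod 293)
224^2 = (224^1)^2 ≡ 224^2 = 50176 ≡ 73 (mod 293)
224^4 = (224^2)^2 ≡ 73^2 = 5329 ≡ 55 (mod 293)
224^8 = (224^4)^2 ≡ 55^2 = 3025 ≡ 95 (mod 293)
224^9 = 224^8 · 224^1 ≡ 95 · 224 ≡ 184 (mod 293).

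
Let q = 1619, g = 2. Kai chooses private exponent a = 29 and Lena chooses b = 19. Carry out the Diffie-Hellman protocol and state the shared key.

1528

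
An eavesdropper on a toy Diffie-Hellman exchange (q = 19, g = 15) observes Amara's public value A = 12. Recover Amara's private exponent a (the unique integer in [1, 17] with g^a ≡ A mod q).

3

Try successive powers of 15 modulo 19:
15^1 ≡ 15
15^2 ≡ 16
15^3 ≡ 12
Found: a = 3.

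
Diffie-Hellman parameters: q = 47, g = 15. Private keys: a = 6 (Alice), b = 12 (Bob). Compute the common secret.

9

Alice sends A = g^a mod q = 15^6 mod 47.
15^1 ≡ 15 (mod 47)
15^2 = (15^1)^2 ≡ 15^2 = 225 ≡ 37 (mod 47)
15^4 = (15^2)^2 ≡ 37^2 = 1369 ≡ 6 (mod 47)
15^6 = 15^4 · 15^2 ≡ 6 · 37 ≡ 34 (mod 47).
So A = 34. Bob then computes K = A^b mod q = 34^12 mod 47.
34^1 ≡ 34 (mod 47)
34^2 = (34^1)^2 ≡ 34^2 = 1156 ≡ 28 (mod 47)
34^4 = (34^2)^2 ≡ 28^2 = 784 ≡ 32 (mod 47)
34^8 = (34^4)^2 ≡ 32^2 = 1024 ≡ 37 (mod 47)
34^12 = 34^8 · 34^4 ≡ 37 · 32 ≡ 9 (mod 47).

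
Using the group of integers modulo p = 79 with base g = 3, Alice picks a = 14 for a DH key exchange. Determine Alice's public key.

72

Public value = 3^14 (mod 79).
3^1 ≡ 3 (mod 79)
3^2 = (3^1)^2 ≡ 3^2 = 9 ≡ 9 (mod 79)
3^4 = (3^2)^2 ≡ 9^2 = 81 ≡ 2 (mod 79)
3^8 = (3^4)^2 ≡ 2^2 = 4 ≡ 4 (mod 79)
3^14 = 3^8 · 3^4 · 3^2 ≡ 4 · 2 · 9 ≡ 72 (mod 79).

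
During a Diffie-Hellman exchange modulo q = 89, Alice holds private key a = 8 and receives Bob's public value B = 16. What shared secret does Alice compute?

Shared key K = 16^8 mod 89.
16^1 ≡ 16 (mod 89)
16^2 = (16^1)^2 ≡ 16^2 = 256 ≡ 78 (mod 89)
16^4 = (16^2)^2 ≡ 78^2 = 6084 ≡ 32 (mod 89)
16^8 = (16^4)^2 ≡ 32^2 = 1024 ≡ 45 (mod 89)

45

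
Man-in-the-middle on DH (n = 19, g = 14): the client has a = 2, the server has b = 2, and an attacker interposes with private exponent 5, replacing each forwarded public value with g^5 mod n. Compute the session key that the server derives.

5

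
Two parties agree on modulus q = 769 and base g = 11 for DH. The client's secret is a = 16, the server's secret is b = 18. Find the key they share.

173

The server sends B = g^b mod q = 11^18 mod 769.
11^1 ≡ 11 (mod 769)
11^2 = (11^1)^2 ≡ 11^2 = 121 ≡ 121 (mod 769)
11^4 = (11^2)^2 ≡ 121^2 = 14641 ≡ 30 (mod 769)
11^8 = (11^4)^2 ≡ 30^2 = 900 ≡ 131 (mod 769)
11^16 = (11^8)^2 ≡ 131^2 = 17161 ≡ 243 (mod 769)
11^18 = 11^16 · 11^2 ≡ 243 · 121 ≡ 181 (mod 769).
So B = 181. The client then computes K = B^a mod q = 181^16 mod 769.
181^1 ≡ 181 (mod 769)
181^2 = (181^1)^2 ≡ 181^2 = 32761 ≡ 463 (mod 769)
181^4 = (181^2)^2 ≡ 463^2 = 214369 ≡ 587 (mod 769)
181^8 = (181^4)^2 ≡ 587^2 = 344569 ≡ 57 (mod 769)
181^16 = (181^8)^2 ≡ 57^2 = 3249 ≡ 173 (mod 769)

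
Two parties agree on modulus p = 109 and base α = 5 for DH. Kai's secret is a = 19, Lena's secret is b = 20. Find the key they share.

25

Kai sends A = α^a mod p = 5^19 mod 109.
5^1 ≡ 5 (mod 109)
5^2 = (5^1)^2 ≡ 5^2 = 25 ≡ 25 (mod 109)
5^4 = (5^2)^2 ≡ 25^2 = 625 ≡ 80 (mod 109)
5^8 = (5^4)^2 ≡ 80^2 = 6400 ≡ 78 (mod 109)
5^16 = (5^8)^2 ≡ 78^2 = 6084 ≡ 89 (mod 109)
5^19 = 5^16 · 5^2 · 5^1 ≡ 89 · 25 · 5 ≡ 7 (mod 109).
So A = 7. Lena then computes K = A^b mod p = 7^20 mod 109.
7^1 ≡ 7 (mod 109)
7^2 = (7^1)^2 ≡ 7^2 = 49 ≡ 49 (mod 109)
7^4 = (7^2)^2 ≡ 49^2 = 2401 ≡ 3 (mod 109)
7^8 = (7^4)^2 ≡ 3^2 = 9 ≡ 9 (mod 109)
7^16 = (7^8)^2 ≡ 9^2 = 81 ≡ 81 (mod 109)
7^20 = 7^16 · 7^4 ≡ 81 · 3 ≡ 25 (mod 109).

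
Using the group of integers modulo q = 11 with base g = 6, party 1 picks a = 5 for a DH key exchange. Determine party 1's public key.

10

Public value = 6^5 mod 11.
6^1 ≡ 6 (mod 11)
6^2 = (6^1)^2 ≡ 6^2 = 36 ≡ 3 (mod 11)
6^4 = (6^2)^2 ≡ 3^2 = 9 ≡ 9 (mod 11)
6^5 = 6^4 · 6^1 ≡ 9 · 6 ≡ 10 (mod 11).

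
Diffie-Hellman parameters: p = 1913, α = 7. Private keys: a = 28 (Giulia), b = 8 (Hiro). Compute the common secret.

555

Hiro sends B = α^b mod p = 7^8 mod 1913.
7^1 ≡ 7 (mod 1913)
7^2 = (7^1)^2 ≡ 7^2 = 49 ≡ 49 (mod 1913)
7^4 = (7^2)^2 ≡ 49^2 = 2401 ≡ 488 (mod 1913)
7^8 = (7^4)^2 ≡ 488^2 = 238144 ≡ 932 (mod 1913)
So B = 932. Giulia then computes K = B^a mod p = 932^28 mod 1913.
932^1 ≡ 932 (mod 1913)
932^2 = (932^1)^2 ≡ 932^2 = 868624 ≡ 122 (mod 1913)
932^4 = (932^2)^2 ≡ 122^2 = 14884 ≡ 1493 (mod 1913)
932^8 = (932^4)^2 ≡ 1493^2 = 2229049 ≡ 404 (mod 1913)
932^16 = (932^8)^2 ≡ 404^2 = 163216 ≡ 611 (mod 1913)
932^28 = 932^16 · 932^8 · 932^4 ≡ 611 · 404 · 1493 ≡ 555 (mod 1913).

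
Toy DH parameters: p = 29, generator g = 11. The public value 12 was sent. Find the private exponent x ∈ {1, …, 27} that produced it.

7

Try successive powers of 11 modulo 29:
11^1 ≡ 11
11^2 ≡ 5
11^3 ≡ 26
11^4 ≡ 25
11^5 ≡ 14
11^6 ≡ 9
11^7 ≡ 12
Found: x = 7.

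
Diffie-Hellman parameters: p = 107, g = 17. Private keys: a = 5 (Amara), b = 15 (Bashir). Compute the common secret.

Bashir sends B = g^b mod p = 17^15 mod 107.
17^1 ≡ 17 (mod 107)
17^2 = (17^1)^2 ≡ 17^2 = 289 ≡ 75 (mod 107)
17^4 = (17^2)^2 ≡ 75^2 = 5625 ≡ 61 (mod 107)
17^8 = (17^4)^2 ≡ 61^2 = 3721 ≡ 83 (mod 107)
17^15 = 17^8 · 17^4 · 17^2 · 17^1 ≡ 83 · 61 · 75 · 17 ≡ 15 (mod 107).
So B = 15. Amara then computes K = B^a mod p = 15^5 mod 107.
15^1 ≡ 15 (mod 107)
15^2 = (15^1)^2 ≡ 15^2 = 225 ≡ 11 (mod 107)
15^4 = (15^2)^2 ≡ 11^2 = 121 ≡ 14 (mod 107)
15^5 = 15^4 · 15^1 ≡ 14 · 15 ≡ 103 (mod 107).

103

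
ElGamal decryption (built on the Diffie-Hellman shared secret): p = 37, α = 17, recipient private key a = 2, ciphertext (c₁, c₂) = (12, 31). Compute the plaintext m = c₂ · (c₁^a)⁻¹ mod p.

Shared mask s = c₁^a mod p = 12^2 mod 37.
12^1 ≡ 12 (mod 37)
12^2 = (12^1)^2 ≡ 12^2 = 144 ≡ 33 (mod 37)
So s = 33; s⁻¹ ≡ 9 (mod 37).
m = c₂ · s⁻¹ mod 37 = 31 · 9 mod 37 = 20.

20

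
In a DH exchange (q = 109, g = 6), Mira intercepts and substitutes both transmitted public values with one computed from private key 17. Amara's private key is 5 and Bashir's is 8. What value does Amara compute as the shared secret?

Amara receives Mira's public value M = 6^17 mod 109 instead of the honest one.
6^1 ≡ 6 (mod 109)
6^2 = (6^1)^2 ≡ 6^2 = 36 ≡ 36 (mod 109)
6^4 = (6^2)^2 ≡ 36^2 = 1296 ≡ 97 (mod 109)
6^8 = (6^4)^2 ≡ 97^2 = 9409 ≡ 35 (mod 109)
6^16 = (6^8)^2 ≡ 35^2 = 1225 ≡ 26 (mod 109)
6^17 = 6^16 · 6^1 ≡ 26 · 6 ≡ 47 (mod 109).
So M = 47. Amara computes K = M^5 mod 109.
47^1 ≡ 47 (mod 109)
47^2 = (47^1)^2 ≡ 47^2 = 2209 ≡ 29 (mod 109)
47^4 = (47^2)^2 ≡ 29^2 = 841 ≡ 78 (mod 109)
47^5 = 47^4 · 47^1 ≡ 78 · 47 ≡ 69 (mod 109).

69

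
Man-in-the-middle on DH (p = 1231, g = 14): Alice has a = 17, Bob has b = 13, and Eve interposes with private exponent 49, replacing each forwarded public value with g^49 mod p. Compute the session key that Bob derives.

552

Bob receives Eve's public value M = 14^49 mod 1231 instead of the honest one.
14^1 ≡ 14 (mod 1231)
14^2 = (14^1)^2 ≡ 14^2 = 196 ≡ 196 (mod 1231)
14^4 = (14^2)^2 ≡ 196^2 = 38416 ≡ 255 (mod 1231)
14^8 = (14^4)^2 ≡ 255^2 = 65025 ≡ 1013 (mod 1231)
14^16 = (14^8)^2 ≡ 1013^2 = 1026169 ≡ 746 (mod 1231)
14^32 = (14^16)^2 ≡ 746^2 = 556516 ≡ 104 (mod 1231)
14^49 = 14^32 · 14^16 · 14^1 ≡ 104 · 746 · 14 ≡ 434 (mod 1231).
So M = 434. Bob computes K = M^13 mod 1231.
434^1 ≡ 434 (mod 1231)
434^2 = (434^1)^2 ≡ 434^2 = 188356 ≡ 13 (mod 1231)
434^4 = (434^2)^2 ≡ 13^2 = 169 ≡ 169 (mod 1231)
434^8 = (434^4)^2 ≡ 169^2 = 28561 ≡ 248 (mod 1231)
434^13 = 434^8 · 434^4 · 434^1 ≡ 248 · 169 · 434 ≡ 552 (mod 1231).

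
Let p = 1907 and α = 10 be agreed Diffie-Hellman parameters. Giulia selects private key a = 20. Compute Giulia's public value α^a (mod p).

857

Public value = 10^20 (mod 1907).
10^1 ≡ 10 (mod 1907)
10^2 = (10^1)^2 ≡ 10^2 = 100 ≡ 100 (mod 1907)
10^4 = (10^2)^2 ≡ 100^2 = 10000 ≡ 465 (mod 1907)
10^8 = (10^4)^2 ≡ 465^2 = 216225 ≡ 734 (mod 1907)
10^16 = (10^8)^2 ≡ 734^2 = 538756 ≡ 982 (mod 1907)
10^20 = 10^16 · 10^4 ≡ 982 · 465 ≡ 857 (mod 1907).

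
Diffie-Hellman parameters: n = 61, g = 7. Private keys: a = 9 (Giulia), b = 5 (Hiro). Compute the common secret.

50

Hiro sends B = g^b mod n = 7^5 mod 61.
7^1 ≡ 7 (mod 61)
7^2 = (7^1)^2 ≡ 7^2 = 49 ≡ 49 (mod 61)
7^4 = (7^2)^2 ≡ 49^2 = 2401 ≡ 22 (mod 61)
7^5 = 7^4 · 7^1 ≡ 22 · 7 ≡ 32 (mod 61).
So B = 32. Giulia then computes K = B^a mod n = 32^9 mod 61.
32^1 ≡ 32 (mod 61)
32^2 = (32^1)^2 ≡ 32^2 = 1024 ≡ 48 (mod 61)
32^4 = (32^2)^2 ≡ 48^2 = 2304 ≡ 47 (mod 61)
32^8 = (32^4)^2 ≡ 47^2 = 2209 ≡ 13 (mod 61)
32^9 = 32^8 · 32^1 ≡ 13 · 32 ≡ 50 (mod 61).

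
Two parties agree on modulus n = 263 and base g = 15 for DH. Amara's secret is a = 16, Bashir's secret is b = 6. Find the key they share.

Bashir sends B = g^b mod n = 15^6 mod 263.
15^1 ≡ 15 (mod 263)
15^2 = (15^1)^2 ≡ 15^2 = 225 ≡ 225 (mod 263)
15^4 = (15^2)^2 ≡ 225^2 = 50625 ≡ 129 (mod 263)
15^6 = 15^4 · 15^2 ≡ 129 · 225 ≡ 95 (mod 263).
So B = 95. Amara then computes K = B^a mod n = 95^16 mod 263.
95^1 ≡ 95 (mod 263)
95^2 = (95^1)^2 ≡ 95^2 = 9025 ≡ 83 (mod 263)
95^4 = (95^2)^2 ≡ 83^2 = 6889 ≡ 51 (mod 263)
95^8 = (95^4)^2 ≡ 51^2 = 2601 ≡ 234 (mod 263)
95^16 = (95^8)^2 ≡ 234^2 = 54756 ≡ 52 (mod 263)

52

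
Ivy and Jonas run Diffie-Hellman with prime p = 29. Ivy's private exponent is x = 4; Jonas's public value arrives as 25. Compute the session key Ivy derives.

Shared key K = 25^4 mod 29.
25^1 ≡ 25 (mod 29)
25^2 = (25^1)^2 ≡ 25^2 = 625 ≡ 16 (mod 29)
25^4 = (25^2)^2 ≡ 16^2 = 256 ≡ 24 (mod 29)

24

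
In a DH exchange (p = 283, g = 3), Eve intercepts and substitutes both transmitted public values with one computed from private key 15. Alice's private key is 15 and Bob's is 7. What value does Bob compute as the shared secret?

Bob receives Eve's public value M = 3^15 mod 283 instead of the honest one.
3^1 ≡ 3 (mod 283)
3^2 = (3^1)^2 ≡ 3^2 = 9 ≡ 9 (mod 283)
3^4 = (3^2)^2 ≡ 9^2 = 81 ≡ 81 (mod 283)
3^8 = (3^4)^2 ≡ 81^2 = 6561 ≡ 52 (mod 283)
3^15 = 3^8 · 3^4 · 3^2 · 3^1 ≡ 52 · 81 · 9 · 3 ≡ 241 (mod 283).
So M = 241. Bob computes K = M^7 mod 283.
241^1 ≡ 241 (mod 283)
241^2 = (241^1)^2 ≡ 241^2 = 58081 ≡ 66 (mod 283)
241^4 = (241^2)^2 ≡ 66^2 = 4356 ≡ 111 (mod 283)
241^7 = 241^4 · 241^2 · 241^1 ≡ 111 · 66 · 241 ≡ 212 (mod 283).

212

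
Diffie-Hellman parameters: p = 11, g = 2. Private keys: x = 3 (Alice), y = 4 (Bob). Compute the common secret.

Bob sends B = g^y mod p = 2^4 mod 11.
2^1 ≡ 2 (mod 11)
2^2 = (2^1)^2 ≡ 2^2 = 4 ≡ 4 (mod 11)
2^4 = (2^2)^2 ≡ 4^2 = 16 ≡ 5 (mod 11)
So B = 5. Alice then computes K = B^x mod p = 5^3 mod 11.
5^1 ≡ 5 (mod 11)
5^2 = (5^1)^2 ≡ 5^2 = 25 ≡ 3 (mod 11)
5^3 = 5^2 · 5^1 ≡ 3 · 5 ≡ 4 (mod 11).

4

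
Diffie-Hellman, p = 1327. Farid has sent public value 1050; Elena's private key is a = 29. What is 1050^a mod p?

115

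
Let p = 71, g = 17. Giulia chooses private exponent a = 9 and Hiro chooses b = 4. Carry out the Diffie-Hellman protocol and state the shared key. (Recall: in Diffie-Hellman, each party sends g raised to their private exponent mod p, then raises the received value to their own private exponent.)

54

Giulia sends A = g^a mod p = 17^9 mod 71.
17^1 ≡ 17 (mod 71)
17^2 = (17^1)^2 ≡ 17^2 = 289 ≡ 5 (mod 71)
17^4 = (17^2)^2 ≡ 5^2 = 25 ≡ 25 (mod 71)
17^8 = (17^4)^2 ≡ 25^2 = 625 ≡ 57 (mod 71)
17^9 = 17^8 · 17^1 ≡ 57 · 17 ≡ 46 (mod 71).
So A = 46. Hiro then computes K = A^b mod p = 46^4 mod 71.
46^1 ≡ 46 (mod 71)
46^2 = (46^1)^2 ≡ 46^2 = 2116 ≡ 57 (mod 71)
46^4 = (46^2)^2 ≡ 57^2 = 3249 ≡ 54 (mod 71)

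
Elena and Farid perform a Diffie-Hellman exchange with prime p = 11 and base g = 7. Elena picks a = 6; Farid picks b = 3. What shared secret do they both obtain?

Farid sends B = g^b mod p = 7^3 mod 11.
7^1 ≡ 7 (mod 11)
7^2 = (7^1)^2 ≡ 7^2 = 49 ≡ 5 (mod 11)
7^3 = 7^2 · 7^1 ≡ 5 · 7 ≡ 2 (mod 11).
So B = 2. Elena then computes K = B^a mod p = 2^6 mod 11.
2^1 ≡ 2 (mod 11)
2^2 = (2^1)^2 ≡ 2^2 = 4 ≡ 4 (mod 11)
2^4 = (2^2)^2 ≡ 4^2 = 16 ≡ 5 (mod 11)
2^6 = 2^4 · 2^2 ≡ 5 · 4 ≡ 9 (mod 11).

9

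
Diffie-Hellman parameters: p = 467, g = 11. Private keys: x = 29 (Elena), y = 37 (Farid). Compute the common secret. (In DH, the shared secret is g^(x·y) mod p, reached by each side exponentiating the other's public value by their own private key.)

Elena sends A = g^x mod p = 11^29 mod 467.
11^1 ≡ 11 (mod 467)
11^2 = (11^1)^2 ≡ 11^2 = 121 ≡ 121 (mod 467)
11^4 = (11^2)^2 ≡ 121^2 = 14641 ≡ 164 (mod 467)
11^8 = (11^4)^2 ≡ 164^2 = 26896 ≡ 277 (mod 467)
11^16 = (11^8)^2 ≡ 277^2 = 76729 ≡ 141 (mod 467)
11^29 = 11^16 · 11^8 · 11^4 · 11^1 ≡ 141 · 277 · 164 · 11 ≡ 203 (mod 467).
So A = 203. Farid then computes K = A^y mod p = 203^37 mod 467.
203^1 ≡ 203 (mod 467)
203^2 = (203^1)^2 ≡ 203^2 = 41209 ≡ 113 (mod 467)
203^4 = (203^2)^2 ≡ 113^2 = 12769 ≡ 160 (mod 467)
203^8 = (203^4)^2 ≡ 160^2 = 25600 ≡ 382 (mod 467)
203^16 = (203^8)^2 ≡ 382^2 = 145924 ≡ 220 (mod 467)
203^32 = (203^16)^2 ≡ 220^2 = 48400 ≡ 299 (mod 467)
203^37 = 203^32 · 203^4 · 203^1 ≡ 299 · 160 · 203 ≡ 255 (mod 467).

255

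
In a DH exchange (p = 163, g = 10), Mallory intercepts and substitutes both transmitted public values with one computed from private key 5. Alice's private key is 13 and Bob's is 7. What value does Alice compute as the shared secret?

Alice receives Mallory's public value M = 10^5 mod 163 instead of the honest one.
10^1 ≡ 10 (mod 163)
10^2 = (10^1)^2 ≡ 10^2 = 100 ≡ 100 (mod 163)
10^4 = (10^2)^2 ≡ 100^2 = 10000 ≡ 57 (mod 163)
10^5 = 10^4 · 10^1 ≡ 57 · 10 ≡ 81 (mod 163).
So M = 81. Alice computes K = M^13 mod 163.
81^1 ≡ 81 (mod 163)
81^2 = (81^1)^2 ≡ 81^2 = 6561 ≡ 41 (mod 163)
81^4 = (81^2)^2 ≡ 41^2 = 1681 ≡ 51 (mod 163)
81^8 = (81^4)^2 ≡ 51^2 = 2601 ≡ 156 (mod 163)
81^13 = 81^8 · 81^4 · 81^1 ≡ 156 · 51 · 81 ≡ 97 (mod 163).

97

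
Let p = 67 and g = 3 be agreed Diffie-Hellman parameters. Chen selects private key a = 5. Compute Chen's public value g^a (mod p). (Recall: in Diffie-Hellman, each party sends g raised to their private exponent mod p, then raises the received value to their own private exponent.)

Public value = 3^5 (mod 67).
3^1 ≡ 3 (mod 67)
3^2 = (3^1)^2 ≡ 3^2 = 9 ≡ 9 (mod 67)
3^4 = (3^2)^2 ≡ 9^2 = 81 ≡ 14 (mod 67)
3^5 = 3^4 · 3^1 ≡ 14 · 3 ≡ 42 (mod 67).

42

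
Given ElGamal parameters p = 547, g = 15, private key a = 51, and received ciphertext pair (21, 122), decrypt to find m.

Shared mask s = c₁^a mod p = 21^51 mod 547.
21^1 ≡ 21 (mod 547)
21^2 = (21^1)^2 ≡ 21^2 = 441 ≡ 441 (mod 547)
21^4 = (21^2)^2 ≡ 441^2 = 194481 ≡ 296 (mod 547)
21^8 = (21^4)^2 ≡ 296^2 = 87616 ≡ 96 (mod 547)
21^16 = (21^8)^2 ≡ 96^2 = 9216 ≡ 464 (mod 547)
21^32 = (21^16)^2 ≡ 464^2 = 215296 ≡ 325 (mod 547)
21^51 = 21^32 · 21^16 · 21^2 · 21^1 ≡ 325 · 464 · 441 · 21 ≡ 519 (mod 547).
So s = 519; s⁻¹ ≡ 293 (mod 547).
m = c₂ · s⁻¹ mod 547 = 122 · 293 mod 547 = 191.

191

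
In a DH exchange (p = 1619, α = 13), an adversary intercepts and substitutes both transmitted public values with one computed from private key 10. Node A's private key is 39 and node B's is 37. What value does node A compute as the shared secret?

Node A receives an adversary's public value M = 13^10 mod 1619 instead of the honest one.
13^1 ≡ 13 (mod 1619)
13^2 = (13^1)^2 ≡ 13^2 = 169 ≡ 169 (mod 1619)
13^4 = (13^2)^2 ≡ 169^2 = 28561 ≡ 1038 (mod 1619)
13^8 = (13^4)^2 ≡ 1038^2 = 1077444 ≡ 809 (mod 1619)
13^10 = 13^8 · 13^2 ≡ 809 · 169 ≡ 725 (mod 1619).
So M = 725. Node A computes K = M^39 mod 1619.
725^1 ≡ 725 (mod 1619)
725^2 = (725^1)^2 ≡ 725^2 = 525625 ≡ 1069 (mod 1619)
725^4 = (725^2)^2 ≡ 1069^2 = 1142761 ≡ 1366 (mod 1619)
725^8 = (725^4)^2 ≡ 1366^2 = 1865956 ≡ 868 (mod 1619)
725^16 = (725^8)^2 ≡ 868^2 = 753424 ≡ 589 (mod 1619)
725^32 = (725^16)^2 ≡ 589^2 = 346921 ≡ 455 (mod 1619)
725^39 = 725^32 · 725^4 · 725^2 · 725^1 ≡ 455 · 1366 · 1069 · 725 ≡ 1304 (mod 1619).

1304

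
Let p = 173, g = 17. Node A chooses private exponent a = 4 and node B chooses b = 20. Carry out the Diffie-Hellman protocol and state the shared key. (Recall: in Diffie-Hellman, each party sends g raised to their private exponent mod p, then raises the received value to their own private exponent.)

148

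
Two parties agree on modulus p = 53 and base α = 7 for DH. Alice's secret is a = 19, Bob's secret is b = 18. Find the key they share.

16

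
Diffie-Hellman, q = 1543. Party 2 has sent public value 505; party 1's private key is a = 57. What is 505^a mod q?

Shared key K = 505^57 mod 1543.
505^1 ≡ 505 (mod 1543)
505^2 = (505^1)^2 ≡ 505^2 = 255025 ≡ 430 (mod 1543)
505^4 = (505^2)^2 ≡ 430^2 = 184900 ≡ 1283 (mod 1543)
505^8 = (505^4)^2 ≡ 1283^2 = 1646089 ≡ 1251 (mod 1543)
505^16 = (505^8)^2 ≡ 1251^2 = 1565001 ≡ 399 (mod 1543)
505^32 = (505^16)^2 ≡ 399^2 = 159201 ≡ 272 (mod 1543)
505^57 = 505^32 · 505^16 · 505^8 · 505^1 ≡ 272 · 399 · 1251 · 505 ≡ 392 (mod 1543).

392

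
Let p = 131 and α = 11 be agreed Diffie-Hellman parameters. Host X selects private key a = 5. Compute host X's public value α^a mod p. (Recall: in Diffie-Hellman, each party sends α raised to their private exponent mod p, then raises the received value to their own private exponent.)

52

Public value = 11^5 mod 131.
11^1 ≡ 11 (mod 131)
11^2 = (11^1)^2 ≡ 11^2 = 121 ≡ 121 (mod 131)
11^4 = (11^2)^2 ≡ 121^2 = 14641 ≡ 100 (mod 131)
11^5 = 11^4 · 11^1 ≡ 100 · 11 ≡ 52 (mod 131).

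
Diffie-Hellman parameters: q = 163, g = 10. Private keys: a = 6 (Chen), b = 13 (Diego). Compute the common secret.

126

Diego sends B = g^b mod q = 10^13 mod 163.
10^1 ≡ 10 (mod 163)
10^2 = (10^1)^2 ≡ 10^2 = 100 ≡ 100 (mod 163)
10^4 = (10^2)^2 ≡ 100^2 = 10000 ≡ 57 (mod 163)
10^8 = (10^4)^2 ≡ 57^2 = 3249 ≡ 152 (mod 163)
10^13 = 10^8 · 10^4 · 10^1 ≡ 152 · 57 · 10 ≡ 87 (mod 163).
So B = 87. Chen then computes K = B^a mod q = 87^6 mod 163.
87^1 ≡ 87 (mod 163)
87^2 = (87^1)^2 ≡ 87^2 = 7569 ≡ 71 (mod 163)
87^4 = (87^2)^2 ≡ 71^2 = 5041 ≡ 151 (mod 163)
87^6 = 87^4 · 87^2 ≡ 151 · 71 ≡ 126 (mod 163).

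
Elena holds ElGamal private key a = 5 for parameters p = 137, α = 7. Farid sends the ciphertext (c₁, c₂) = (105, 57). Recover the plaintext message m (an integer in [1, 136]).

3

Shared mask s = c₁^a mod p = 105^5 mod 137.
105^1 ≡ 105 (mod 137)
105^2 = (105^1)^2 ≡ 105^2 = 11025 ≡ 65 (mod 137)
105^4 = (105^2)^2 ≡ 65^2 = 4225 ≡ 115 (mod 137)
105^5 = 105^4 · 105^1 ≡ 115 · 105 ≡ 19 (mod 137).
So s = 19; s⁻¹ ≡ 101 (mod 137).
m = c₂ · s⁻¹ mod 137 = 57 · 101 mod 137 = 3.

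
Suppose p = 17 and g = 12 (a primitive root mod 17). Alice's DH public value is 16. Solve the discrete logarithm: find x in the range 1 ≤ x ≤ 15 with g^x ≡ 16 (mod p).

8

Try successive powers of 12 modulo 17:
12^1 ≡ 12
12^2 ≡ 8
12^3 ≡ 11
12^4 ≡ 13
12^5 ≡ 3
12^6 ≡ 2
12^7 ≡ 7
12^8 ≡ 16
Found: x = 8.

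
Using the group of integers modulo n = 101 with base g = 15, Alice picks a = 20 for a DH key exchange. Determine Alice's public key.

87

Public value = 15^20 (mod 101).
15^1 ≡ 15 (mod 101)
15^2 = (15^1)^2 ≡ 15^2 = 225 ≡ 23 (mod 101)
15^4 = (15^2)^2 ≡ 23^2 = 529 ≡ 24 (mod 101)
15^8 = (15^4)^2 ≡ 24^2 = 576 ≡ 71 (mod 101)
15^16 = (15^8)^2 ≡ 71^2 = 5041 ≡ 92 (mod 101)
15^20 = 15^16 · 15^4 ≡ 92 · 24 ≡ 87 (mod 101).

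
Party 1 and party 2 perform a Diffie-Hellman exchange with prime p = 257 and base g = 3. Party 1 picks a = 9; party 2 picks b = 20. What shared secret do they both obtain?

95

Party 1 sends A = g^a mod p = 3^9 mod 257.
3^1 ≡ 3 (mod 257)
3^2 = (3^1)^2 ≡ 3^2 = 9 ≡ 9 (mod 257)
3^4 = (3^2)^2 ≡ 9^2 = 81 ≡ 81 (mod 257)
3^8 = (3^4)^2 ≡ 81^2 = 6561 ≡ 136 (mod 257)
3^9 = 3^8 · 3^1 ≡ 136 · 3 ≡ 151 (mod 257).
So A = 151. Party 2 then computes K = A^b mod p = 151^20 mod 257.
151^1 ≡ 151 (mod 257)
151^2 = (151^1)^2 ≡ 151^2 = 22801 ≡ 185 (mod 257)
151^4 = (151^2)^2 ≡ 185^2 = 34225 ≡ 44 (mod 257)
151^8 = (151^4)^2 ≡ 44^2 = 1936 ≡ 137 (mod 257)
151^16 = (151^8)^2 ≡ 137^2 = 18769 ≡ 8 (mod 257)
151^20 = 151^16 · 151^4 ≡ 8 · 44 ≡ 95 (mod 257).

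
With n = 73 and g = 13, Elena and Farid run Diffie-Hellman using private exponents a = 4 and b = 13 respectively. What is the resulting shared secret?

Elena sends A = g^a mod n = 13^4 mod 73.
13^1 ≡ 13 (mod 73)
13^2 = (13^1)^2 ≡ 13^2 = 169 ≡ 23 (mod 73)
13^4 = (13^2)^2 ≡ 23^2 = 529 ≡ 18 (mod 73)
So A = 18. Farid then computes K = A^b mod n = 18^13 mod 73.
18^1 ≡ 18 (mod 73)
18^2 = (18^1)^2 ≡ 18^2 = 324 ≡ 32 (mod 73)
18^4 = (18^2)^2 ≡ 32^2 = 1024 ≡ 2 (mod 73)
18^8 = (18^4)^2 ≡ 2^2 = 4 ≡ 4 (mod 73)
18^13 = 18^8 · 18^4 · 18^1 ≡ 4 · 2 · 18 ≡ 71 (mod 73).

71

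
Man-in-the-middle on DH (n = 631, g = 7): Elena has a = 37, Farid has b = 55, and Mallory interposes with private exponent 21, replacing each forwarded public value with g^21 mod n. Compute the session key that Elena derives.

292

Elena receives Mallory's public value M = 7^21 mod 631 instead of the honest one.
7^1 ≡ 7 (mod 631)
7^2 = (7^1)^2 ≡ 7^2 = 49 ≡ 49 (mod 631)
7^4 = (7^2)^2 ≡ 49^2 = 2401 ≡ 508 (mod 631)
7^8 = (7^4)^2 ≡ 508^2 = 258064 ≡ 616 (mod 631)
7^16 = (7^8)^2 ≡ 616^2 = 379456 ≡ 225 (mod 631)
7^21 = 7^16 · 7^4 · 7^1 ≡ 225 · 508 · 7 ≡ 623 (mod 631).
So M = 623. Elena computes K = M^37 mod 631.
623^1 ≡ 623 (mod 631)
623^2 = (623^1)^2 ≡ 623^2 = 388129 ≡ 64 (mod 631)
623^4 = (623^2)^2 ≡ 64^2 = 4096 ≡ 310 (mod 631)
623^8 = (623^4)^2 ≡ 310^2 = 96100 ≡ 188 (mod 631)
623^16 = (623^8)^2 ≡ 188^2 = 35344 ≡ 8 (mod 631)
623^32 = (623^16)^2 ≡ 8^2 = 64 ≡ 64 (mod 631)
623^37 = 623^32 · 623^4 · 623^1 ≡ 64 · 310 · 623 ≡ 292 (mod 631).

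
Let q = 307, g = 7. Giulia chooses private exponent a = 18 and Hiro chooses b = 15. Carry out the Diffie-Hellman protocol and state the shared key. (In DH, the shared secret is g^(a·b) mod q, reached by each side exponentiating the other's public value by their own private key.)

269

Giulia sends A = g^a mod q = 7^18 mod 307.
7^1 ≡ 7 (mod 307)
7^2 = (7^1)^2 ≡ 7^2 = 49 ≡ 49 (mod 307)
7^4 = (7^2)^2 ≡ 49^2 = 2401 ≡ 252 (mod 307)
7^8 = (7^4)^2 ≡ 252^2 = 63504 ≡ 262 (mod 307)
7^16 = (7^8)^2 ≡ 262^2 = 68644 ≡ 183 (mod 307)
7^18 = 7^16 · 7^2 ≡ 183 · 49 ≡ 64 (mod 307).
So A = 64. Hiro then computes K = A^b mod q = 64^15 mod 307.
64^1 ≡ 64 (mod 307)
64^2 = (64^1)^2 ≡ 64^2 = 4096 ≡ 105 (mod 307)
64^4 = (64^2)^2 ≡ 105^2 = 11025 ≡ 280 (mod 307)
64^8 = (64^4)^2 ≡ 280^2 = 78400 ≡ 115 (mod 307)
64^15 = 64^8 · 64^4 · 64^2 · 64^1 ≡ 115 · 280 · 105 · 64 ≡ 269 (mod 307).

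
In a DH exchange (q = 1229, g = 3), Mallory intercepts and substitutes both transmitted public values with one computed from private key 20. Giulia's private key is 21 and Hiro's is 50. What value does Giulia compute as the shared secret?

496

Giulia receives Mallory's public value M = 3^20 mod 1229 instead of the honest one.
3^1 ≡ 3 (mod 1229)
3^2 = (3^1)^2 ≡ 3^2 = 9 ≡ 9 (mod 1229)
3^4 = (3^2)^2 ≡ 9^2 = 81 ≡ 81 (mod 1229)
3^8 = (3^4)^2 ≡ 81^2 = 6561 ≡ 416 (mod 1229)
3^16 = (3^8)^2 ≡ 416^2 = 173056 ≡ 996 (mod 1229)
3^20 = 3^16 · 3^4 ≡ 996 · 81 ≡ 791 (mod 1229).
So M = 791. Giulia computes K = M^21 mod 1229.
791^1 ≡ 791 (mod 1229)
791^2 = (791^1)^2 ≡ 791^2 = 625681 ≡ 120 (mod 1229)
791^4 = (791^2)^2 ≡ 120^2 = 14400 ≡ 881 (mod 1229)
791^8 = (791^4)^2 ≡ 881^2 = 776161 ≡ 662 (mod 1229)
791^16 = (791^8)^2 ≡ 662^2 = 438244 ≡ 720 (mod 1229)
791^21 = 791^16 · 791^4 · 791^1 ≡ 720 · 881 · 791 ≡ 496 (mod 1229).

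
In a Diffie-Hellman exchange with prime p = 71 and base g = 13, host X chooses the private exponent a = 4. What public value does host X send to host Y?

Public value = 13^4 mod 71.
13^1 ≡ 13 (mod 71)
13^2 = (13^1)^2 ≡ 13^2 = 169 ≡ 27 (mod 71)
13^4 = (13^2)^2 ≡ 27^2 = 729 ≡ 19 (mod 71)

19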